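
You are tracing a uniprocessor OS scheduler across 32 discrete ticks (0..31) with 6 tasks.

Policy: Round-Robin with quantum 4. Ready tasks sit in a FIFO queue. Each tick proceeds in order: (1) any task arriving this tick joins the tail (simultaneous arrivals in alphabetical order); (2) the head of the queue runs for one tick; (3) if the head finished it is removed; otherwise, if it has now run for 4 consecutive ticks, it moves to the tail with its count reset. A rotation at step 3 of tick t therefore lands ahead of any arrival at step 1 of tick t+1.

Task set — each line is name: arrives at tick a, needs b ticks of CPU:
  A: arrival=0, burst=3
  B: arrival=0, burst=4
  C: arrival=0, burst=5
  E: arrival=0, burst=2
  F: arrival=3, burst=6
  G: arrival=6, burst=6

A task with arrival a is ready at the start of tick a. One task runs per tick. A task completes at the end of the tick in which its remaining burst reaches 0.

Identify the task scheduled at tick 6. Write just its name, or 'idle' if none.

running at tick 6 = B

t=0: queue=[A,B,C,E] q_used=0 → run A
t=1: queue=[A,B,C,E] q_used=1 → run A
t=2: queue=[A,B,C,E] q_used=2 → run A
t=3: queue=[B,C,E,F] q_used=0 → run B
t=4: queue=[B,C,E,F] q_used=1 → run B
t=5: queue=[B,C,E,F] q_used=2 → run B
t=6: queue=[B,C,E,F,G] q_used=3 → run B
t=7: queue=[C,E,F,G] q_used=0 → run C
t=8: queue=[C,E,F,G] q_used=1 → run C
t=9: queue=[C,E,F,G] q_used=2 → run C
t=10: queue=[C,E,F,G] q_used=3 → run C
t=11: queue=[E,F,G,C] q_used=0 → run E
t=12: queue=[E,F,G,C] q_used=1 → run E
t=13: queue=[F,G,C] q_used=0 → run F
t=14: queue=[F,G,C] q_used=1 → run F
t=15: queue=[F,G,C] q_used=2 → run F
t=16: queue=[F,G,C] q_used=3 → run F
t=17: queue=[G,C,F] q_used=0 → run G
t=18: queue=[G,C,F] q_used=1 → run G
t=19: queue=[G,C,F] q_used=2 → run G
t=20: queue=[G,C,F] q_used=3 → run G
t=21: queue=[C,F,G] q_used=0 → run C
t=22: queue=[F,G] q_used=0 → run F
t=23: queue=[F,G] q_used=1 → run F
t=24: queue=[G] q_used=0 → run G
t=25: queue=[G] q_used=1 → run G
t=26: (idle)
t=27: (idle)
t=28: (idle)
t=29: (idle)
t=30: (idle)
t=31: (idle)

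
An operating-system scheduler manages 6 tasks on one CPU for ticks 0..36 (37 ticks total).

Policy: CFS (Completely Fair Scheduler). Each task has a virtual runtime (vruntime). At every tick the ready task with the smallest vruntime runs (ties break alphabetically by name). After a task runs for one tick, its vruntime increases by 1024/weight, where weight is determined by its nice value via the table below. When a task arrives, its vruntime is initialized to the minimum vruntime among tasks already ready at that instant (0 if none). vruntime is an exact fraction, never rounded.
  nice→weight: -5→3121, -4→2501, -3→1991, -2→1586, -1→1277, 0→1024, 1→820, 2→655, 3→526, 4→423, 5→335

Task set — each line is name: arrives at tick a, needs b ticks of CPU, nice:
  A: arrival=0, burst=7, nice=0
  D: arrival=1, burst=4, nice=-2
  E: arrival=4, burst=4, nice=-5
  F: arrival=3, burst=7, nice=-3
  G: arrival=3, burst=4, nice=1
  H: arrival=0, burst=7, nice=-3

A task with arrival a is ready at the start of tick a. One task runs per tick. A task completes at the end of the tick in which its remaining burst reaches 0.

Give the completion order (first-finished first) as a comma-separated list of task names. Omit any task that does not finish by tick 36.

t=0: vr[A=0 H=0] → run A
t=1: vr[A=1 D=0 H=0] → run D
t=2: vr[A=1 D=512/793 H=0] → run H
t=3: vr[A=1 D=512/793 F=1024/1991 G=1024/1991 H=1024/1991] → run F
t=4: vr[A=1 D=512/793 E=1024/1991 F=2048/1991 G=1024/1991 H=1024/1991] → run E
t=5: vr[A=1 D=512/793 E=5234688/6213911 F=2048/1991 G=1024/1991 H=1024/1991] → run G
t=6: vr[A=1 D=512/793 E=5234688/6213911 F=2048/1991 G=719616/408155 H=1024/1991] → run H
t=7: vr[A=1 D=512/793 E=5234688/6213911 F=2048/1991 G=719616/408155 H=2048/1991] → run D
t=8: vr[A=1 D=1024/793 E=5234688/6213911 F=2048/1991 G=719616/408155 H=2048/1991] → run E
t=9: vr[A=1 D=1024/793 E=7273472/6213911 F=2048/1991 G=719616/408155 H=2048/1991] → run A
t=10: vr[A=2 D=1024/793 E=7273472/6213911 F=2048/1991 G=719616/408155 H=2048/1991] → run F
t=11: vr[A=2 D=1024/793 E=7273472/6213911 F=3072/1991 G=719616/408155 H=2048/1991] → run H
t=12: vr[A=2 D=1024/793 E=7273472/6213911 F=3072/1991 G=719616/408155 H=3072/1991] → run E
t=13: vr[A=2 D=1024/793 E=9312256/6213911 F=3072/1991 G=719616/408155 H=3072/1991] → run D
t=14: vr[A=2 D=1536/793 E=9312256/6213911 F=3072/1991 G=719616/408155 H=3072/1991] → run E
t=15: vr[A=2 D=1536/793 F=3072/1991 G=719616/408155 H=3072/1991] → run F
t=16: vr[A=2 D=1536/793 F=4096/1991 G=719616/408155 H=3072/1991] → run H
t=17: vr[A=2 D=1536/793 F=4096/1991 G=719616/408155 H=4096/1991] → run G
t=18: vr[A=2 D=1536/793 F=4096/1991 G=1229312/408155 H=4096/1991] → run D
t=19: vr[A=2 F=4096/1991 G=1229312/408155 H=4096/1991] → run A
t=20: vr[A=3 F=4096/1991 G=1229312/408155 H=4096/1991] → run F
t=21: vr[A=3 F=5120/1991 G=1229312/408155 H=4096/1991] → run H
t=22: vr[A=3 F=5120/1991 G=1229312/408155 H=5120/1991] → run F
t=23: vr[A=3 F=6144/1991 G=1229312/408155 H=5120/1991] → run H
t=24: vr[A=3 F=6144/1991 G=1229312/408155 H=6144/1991] → run A
t=25: vr[A=4 F=6144/1991 G=1229312/408155 H=6144/1991] → run G
t=26: vr[A=4 F=6144/1991 G=1739008/408155 H=6144/1991] → run F
t=27: vr[A=4 F=7168/1991 G=1739008/408155 H=6144/1991] → run H
t=28: vr[A=4 F=7168/1991 G=1739008/408155] → run F
t=29: vr[A=4 G=1739008/408155] → run A
t=30: vr[A=5 G=1739008/408155] → run G
t=31: vr[A=5] → run A
t=32: vr[A=6] → run A
t=33: (idle)
t=34: (idle)
t=35: (idle)
t=36: (idle)

completion order = E, D, H, F, G, A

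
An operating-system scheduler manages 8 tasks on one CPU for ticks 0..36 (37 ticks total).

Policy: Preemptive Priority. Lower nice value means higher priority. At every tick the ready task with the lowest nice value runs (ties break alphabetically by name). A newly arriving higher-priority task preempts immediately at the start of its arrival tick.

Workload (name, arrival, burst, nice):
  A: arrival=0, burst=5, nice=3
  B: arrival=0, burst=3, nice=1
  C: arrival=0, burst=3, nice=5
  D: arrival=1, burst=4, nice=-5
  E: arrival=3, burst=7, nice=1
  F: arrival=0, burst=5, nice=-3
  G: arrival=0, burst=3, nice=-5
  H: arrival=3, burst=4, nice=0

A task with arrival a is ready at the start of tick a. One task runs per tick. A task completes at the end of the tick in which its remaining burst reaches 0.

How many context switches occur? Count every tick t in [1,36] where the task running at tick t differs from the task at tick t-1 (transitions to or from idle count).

t=0: ready={A,B,C,F,G} → run G
t=1: ready={A,B,C,D,F,G} → run D
t=2: ready={A,B,C,D,F,G} → run D
t=3: ready={A,B,C,D,E,F,G,H} → run D
t=4: ready={A,B,C,D,E,F,G,H} → run D
t=5: ready={A,B,C,E,F,G,H} → run G
t=6: ready={A,B,C,E,F,G,H} → run G
t=7: ready={A,B,C,E,F,H} → run F
t=8: ready={A,B,C,E,F,H} → run F
t=9: ready={A,B,C,E,F,H} → run F
t=10: ready={A,B,C,E,F,H} → run F
t=11: ready={A,B,C,E,F,H} → run F
t=12: ready={A,B,C,E,H} → run H
t=13: ready={A,B,C,E,H} → run H
t=14: ready={A,B,C,E,H} → run H
t=15: ready={A,B,C,E,H} → run H
t=16: ready={A,B,C,E} → run B
t=17: ready={A,B,C,E} → run B
t=18: ready={A,B,C,E} → run B
t=19: ready={A,C,E} → run E
t=20: ready={A,C,E} → run E
t=21: ready={A,C,E} → run E
t=22: ready={A,C,E} → run E
t=23: ready={A,C,E} → run E
t=24: ready={A,C,E} → run E
t=25: ready={A,C,E} → run E
t=26: ready={A,C} → run A
t=27: ready={A,C} → run A
t=28: ready={A,C} → run A
t=29: ready={A,C} → run A
t=30: ready={A,C} → run A
t=31: ready={C} → run C
t=32: ready={C} → run C
t=33: ready={C} → run C
t=34: (idle)
t=35: (idle)
t=36: (idle)

context switches = 9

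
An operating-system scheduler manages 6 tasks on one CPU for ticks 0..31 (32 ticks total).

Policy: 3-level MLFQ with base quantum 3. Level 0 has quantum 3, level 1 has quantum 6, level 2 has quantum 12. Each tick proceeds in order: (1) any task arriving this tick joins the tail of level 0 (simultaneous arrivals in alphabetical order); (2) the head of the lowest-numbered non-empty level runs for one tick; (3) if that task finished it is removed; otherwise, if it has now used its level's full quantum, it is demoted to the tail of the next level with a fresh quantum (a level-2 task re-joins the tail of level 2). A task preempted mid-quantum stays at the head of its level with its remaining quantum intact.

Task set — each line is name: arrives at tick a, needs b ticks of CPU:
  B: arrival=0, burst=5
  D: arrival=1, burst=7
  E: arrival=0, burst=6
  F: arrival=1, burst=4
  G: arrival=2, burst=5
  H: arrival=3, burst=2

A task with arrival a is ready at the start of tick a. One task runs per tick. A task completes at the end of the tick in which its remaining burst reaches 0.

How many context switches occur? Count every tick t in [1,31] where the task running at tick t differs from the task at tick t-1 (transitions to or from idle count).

context switches = 11

t=0: L0/L1/L2 = BE/-/- → run B
t=1: L0/L1/L2 = BEDF/-/- → run B
t=2: L0/L1/L2 = BEDFG/-/- → run B
t=3: L0/L1/L2 = EDFGH/B/- → run E
t=4: L0/L1/L2 = EDFGH/B/- → run E
t=5: L0/L1/L2 = EDFGH/B/- → run E
t=6: L0/L1/L2 = DFGH/BE/- → run D
t=7: L0/L1/L2 = DFGH/BE/- → run D
t=8: L0/L1/L2 = DFGH/BE/- → run D
t=9: L0/L1/L2 = FGH/BED/- → run F
t=10: L0/L1/L2 = FGH/BED/- → run F
t=11: L0/L1/L2 = FGH/BED/- → run F
t=12: L0/L1/L2 = GH/BEDF/- → run G
t=13: L0/L1/L2 = GH/BEDF/- → run G
t=14: L0/L1/L2 = GH/BEDF/- → run G
t=15: L0/L1/L2 = H/BEDFG/- → run H
t=16: L0/L1/L2 = H/BEDFG/- → run H
t=17: L0/L1/L2 = -/BEDFG/- → run B
t=18: L0/L1/L2 = -/BEDFG/- → run B
t=19: L0/L1/L2 = -/EDFG/- → run E
t=20: L0/L1/L2 = -/EDFG/- → run E
t=21: L0/L1/L2 = -/EDFG/- → run E
t=22: L0/L1/L2 = -/DFG/- → run D
t=23: L0/L1/L2 = -/DFG/- → run D
t=24: L0/L1/L2 = -/DFG/- → run D
t=25: L0/L1/L2 = -/DFG/- → run D
t=26: L0/L1/L2 = -/FG/- → run F
t=27: L0/L1/L2 = -/G/- → run G
t=28: L0/L1/L2 = -/G/- → run G
t=29: (idle)
t=30: (idle)
t=31: (idle)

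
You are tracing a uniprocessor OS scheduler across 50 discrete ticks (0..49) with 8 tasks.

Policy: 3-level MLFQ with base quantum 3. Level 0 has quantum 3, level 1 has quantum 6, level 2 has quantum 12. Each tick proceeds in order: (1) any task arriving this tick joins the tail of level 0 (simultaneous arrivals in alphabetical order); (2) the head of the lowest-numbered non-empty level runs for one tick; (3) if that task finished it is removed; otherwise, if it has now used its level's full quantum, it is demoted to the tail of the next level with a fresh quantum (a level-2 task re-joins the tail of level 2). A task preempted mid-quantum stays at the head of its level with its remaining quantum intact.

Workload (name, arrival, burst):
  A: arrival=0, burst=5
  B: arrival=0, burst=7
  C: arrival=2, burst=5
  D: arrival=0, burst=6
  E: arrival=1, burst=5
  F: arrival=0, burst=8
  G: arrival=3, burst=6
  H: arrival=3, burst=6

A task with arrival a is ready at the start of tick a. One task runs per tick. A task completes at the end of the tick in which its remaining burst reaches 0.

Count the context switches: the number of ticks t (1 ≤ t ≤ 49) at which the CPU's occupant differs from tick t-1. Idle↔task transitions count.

t=0: L0/L1/L2 = ABDF/-/- → run A
t=1: L0/L1/L2 = ABDFE/-/- → run A
t=2: L0/L1/L2 = ABDFEC/-/- → run A
t=3: L0/L1/L2 = BDFECGH/A/- → run B
t=4: L0/L1/L2 = BDFECGH/A/- → run B
t=5: L0/L1/L2 = BDFECGH/A/- → run B
t=6: L0/L1/L2 = DFECGH/AB/- → run D
t=7: L0/L1/L2 = DFECGH/AB/- → run D
t=8: L0/L1/L2 = DFECGH/AB/- → run D
t=9: L0/L1/L2 = FECGH/ABD/- → run F
t=10: L0/L1/L2 = FECGH/ABD/- → run F
t=11: L0/L1/L2 = FECGH/ABD/- → run F
t=12: L0/L1/L2 = ECGH/ABDF/- → run E
t=13: L0/L1/L2 = ECGH/ABDF/- → run E
t=14: L0/L1/L2 = ECGH/ABDF/- → run E
t=15: L0/L1/L2 = CGH/ABDFE/- → run C
t=16: L0/L1/L2 = CGH/ABDFE/- → run C
t=17: L0/L1/L2 = CGH/ABDFE/- → run C
t=18: L0/L1/L2 = GH/ABDFEC/- → run G
t=19: L0/L1/L2 = GH/ABDFEC/- → run G
t=20: L0/L1/L2 = GH/ABDFEC/- → run G
t=21: L0/L1/L2 = H/ABDFECG/- → run H
t=22: L0/L1/L2 = H/ABDFECG/- → run H
t=23: L0/L1/L2 = H/ABDFECG/- → run H
t=24: L0/L1/L2 = -/ABDFECGH/- → run A
t=25: L0/L1/L2 = -/ABDFECGH/- → run A
t=26: L0/L1/L2 = -/BDFECGH/- → run B
t=27: L0/L1/L2 = -/BDFECGH/- → run B
t=28: L0/L1/L2 = -/BDFECGH/- → run B
t=29: L0/L1/L2 = -/BDFECGH/- → run B
t=30: L0/L1/L2 = -/DFECGH/- → run D
t=31: L0/L1/L2 = -/DFECGH/- → run D
t=32: L0/L1/L2 = -/DFECGH/- → run D
t=33: L0/L1/L2 = -/FECGH/- → run F
t=34: L0/L1/L2 = -/FECGH/- → run F
t=35: L0/L1/L2 = -/FECGH/- → run F
t=36: L0/L1/L2 = -/FECGH/- → run F
t=37: L0/L1/L2 = -/FECGH/- → run F
t=38: L0/L1/L2 = -/ECGH/- → run E
t=39: L0/L1/L2 = -/ECGH/- → run E
t=40: L0/L1/L2 = -/CGH/- → run C
t=41: L0/L1/L2 = -/CGH/- → run C
t=42: L0/L1/L2 = -/GH/- → run G
t=43: L0/L1/L2 = -/GH/- → run G
t=44: L0/L1/L2 = -/GH/- → run G
t=45: L0/L1/L2 = -/H/- → run H
t=46: L0/L1/L2 = -/H/- → run H
t=47: L0/L1/L2 = -/H/- → run H
t=48: (idle)
t=49: (idle)

context switches = 16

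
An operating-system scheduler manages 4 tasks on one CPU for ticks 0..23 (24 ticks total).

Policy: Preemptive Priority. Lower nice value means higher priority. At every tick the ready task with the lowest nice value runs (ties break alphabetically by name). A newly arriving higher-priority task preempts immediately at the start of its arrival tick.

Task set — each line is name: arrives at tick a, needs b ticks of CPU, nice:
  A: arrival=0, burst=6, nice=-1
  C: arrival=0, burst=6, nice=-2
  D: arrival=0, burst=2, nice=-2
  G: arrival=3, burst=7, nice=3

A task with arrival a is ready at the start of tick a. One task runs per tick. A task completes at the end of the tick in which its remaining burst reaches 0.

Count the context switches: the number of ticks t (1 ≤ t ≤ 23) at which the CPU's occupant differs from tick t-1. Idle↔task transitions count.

t=0: ready={A,C,D} → run C
t=1: ready={A,C,D} → run C
t=2: ready={A,C,D} → run C
t=3: ready={A,C,D,G} → run C
t=4: ready={A,C,D,G} → run C
t=5: ready={A,C,D,G} → run C
t=6: ready={A,D,G} → run D
t=7: ready={A,D,G} → run D
t=8: ready={A,G} → run A
t=9: ready={A,G} → run A
t=10: ready={A,G} → run A
t=11: ready={A,G} → run A
t=12: ready={A,G} → run A
t=13: ready={A,G} → run A
t=14: ready={G} → run G
t=15: ready={G} → run G
t=16: ready={G} → run G
t=17: ready={G} → run G
t=18: ready={G} → run G
t=19: ready={G} → run G
t=20: ready={G} → run G
t=21: (idle)
t=22: (idle)
t=23: (idle)

context switches = 4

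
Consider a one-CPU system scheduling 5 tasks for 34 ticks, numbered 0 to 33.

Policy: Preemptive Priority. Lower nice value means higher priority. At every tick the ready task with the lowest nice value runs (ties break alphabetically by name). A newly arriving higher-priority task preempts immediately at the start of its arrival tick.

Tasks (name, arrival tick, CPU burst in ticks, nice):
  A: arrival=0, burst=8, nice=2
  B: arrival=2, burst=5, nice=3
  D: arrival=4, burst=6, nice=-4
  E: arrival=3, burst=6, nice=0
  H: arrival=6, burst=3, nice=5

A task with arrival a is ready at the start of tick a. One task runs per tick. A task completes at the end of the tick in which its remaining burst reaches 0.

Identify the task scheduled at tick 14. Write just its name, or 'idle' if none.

t=0: ready={A} → run A
t=1: ready={A} → run A
t=2: ready={A,B} → run A
t=3: ready={A,B,E} → run E
t=4: ready={A,B,D,E} → run D
t=5: ready={A,B,D,E} → run D
t=6: ready={A,B,D,E,H} → run D
t=7: ready={A,B,D,E,H} → run D
t=8: ready={A,B,D,E,H} → run D
t=9: ready={A,B,D,E,H} → run D
t=10: ready={A,B,E,H} → run E
t=11: ready={A,B,E,H} → run E
t=12: ready={A,B,E,H} → run E
t=13: ready={A,B,E,H} → run E
t=14: ready={A,B,E,H} → run E
t=15: ready={A,B,H} → run A
t=16: ready={A,B,H} → run A
t=17: ready={A,B,H} → run A
t=18: ready={A,B,H} → run A
t=19: ready={A,B,H} → run A
t=20: ready={B,H} → run B
t=21: ready={B,H} → run B
t=22: ready={B,H} → run B
t=23: ready={B,H} → run B
t=24: ready={B,H} → run B
t=25: ready={H} → run H
t=26: ready={H} → run H
t=27: ready={H} → run H
t=28: (idle)
t=29: (idle)
t=30: (idle)
t=31: (idle)
t=32: (idle)
t=33: (idle)

running at tick 14 = E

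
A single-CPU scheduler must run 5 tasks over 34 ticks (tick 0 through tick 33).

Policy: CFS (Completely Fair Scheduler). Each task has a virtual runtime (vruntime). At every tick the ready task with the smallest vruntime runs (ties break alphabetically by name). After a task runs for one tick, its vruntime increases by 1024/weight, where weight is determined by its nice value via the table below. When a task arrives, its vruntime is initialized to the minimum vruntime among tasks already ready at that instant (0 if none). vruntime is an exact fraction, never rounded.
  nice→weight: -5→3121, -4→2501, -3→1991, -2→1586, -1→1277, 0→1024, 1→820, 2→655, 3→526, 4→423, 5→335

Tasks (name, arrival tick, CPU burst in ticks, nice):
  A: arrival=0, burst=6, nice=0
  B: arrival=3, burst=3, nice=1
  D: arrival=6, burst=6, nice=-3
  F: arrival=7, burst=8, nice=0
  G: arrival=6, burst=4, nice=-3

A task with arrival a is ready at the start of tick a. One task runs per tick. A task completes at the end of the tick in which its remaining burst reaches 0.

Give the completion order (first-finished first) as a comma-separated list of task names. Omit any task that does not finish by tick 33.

completion order = A, B, G, D, F

t=0: vr[A=0] → run A
t=1: vr[A=1] → run A
t=2: vr[A=2] → run A
t=3: vr[A=3 B=3] → run A
t=4: vr[A=4 B=3] → run B
t=5: vr[A=4 B=871/205] → run A
t=6: vr[A=5 B=871/205 D=871/205 G=871/205] → run B
t=7: vr[A=5 B=1127/205 D=871/205 F=871/205 G=871/205] → run D
t=8: vr[A=5 B=1127/205 D=1944081/408155 F=871/205 G=871/205] → run F
t=9: vr[A=5 B=1127/205 D=1944081/408155 F=1076/205 G=871/205] → run G
t=10: vr[A=5 B=1127/205 D=1944081/408155 F=1076/205 G=1944081/408155] → run D
t=11: vr[A=5 B=1127/205 D=2154001/408155 F=1076/205 G=1944081/408155] → run G
t=12: vr[A=5 B=1127/205 D=2154001/408155 F=1076/205 G=2154001/408155] → run A
t=13: vr[B=1127/205 D=2154001/408155 F=1076/205 G=2154001/408155] → run F
t=14: vr[B=1127/205 D=2154001/408155 F=1281/205 G=2154001/408155] → run D
t=15: vr[B=1127/205 D=2363921/408155 F=1281/205 G=2154001/408155] → run G
t=16: vr[B=1127/205 D=2363921/408155 F=1281/205 G=2363921/408155] → run B
t=17: vr[D=2363921/408155 F=1281/205 G=2363921/408155] → run D
t=18: vr[D=2573841/408155 F=1281/205 G=2363921/408155] → run G
t=19: vr[D=2573841/408155 F=1281/205] → run F
t=20: vr[D=2573841/408155 F=1486/205] → run D
t=21: vr[D=2783761/408155 F=1486/205] → run D
t=22: vr[F=1486/205] → run F
t=23: vr[F=1691/205] → run F
t=24: vr[F=1896/205] → run F
t=25: vr[F=2101/205] → run F
t=26: vr[F=2306/205] → run F
t=27: (idle)
t=28: (idle)
t=29: (idle)
t=30: (idle)
t=31: (idle)
t=32: (idle)
t=33: (idle)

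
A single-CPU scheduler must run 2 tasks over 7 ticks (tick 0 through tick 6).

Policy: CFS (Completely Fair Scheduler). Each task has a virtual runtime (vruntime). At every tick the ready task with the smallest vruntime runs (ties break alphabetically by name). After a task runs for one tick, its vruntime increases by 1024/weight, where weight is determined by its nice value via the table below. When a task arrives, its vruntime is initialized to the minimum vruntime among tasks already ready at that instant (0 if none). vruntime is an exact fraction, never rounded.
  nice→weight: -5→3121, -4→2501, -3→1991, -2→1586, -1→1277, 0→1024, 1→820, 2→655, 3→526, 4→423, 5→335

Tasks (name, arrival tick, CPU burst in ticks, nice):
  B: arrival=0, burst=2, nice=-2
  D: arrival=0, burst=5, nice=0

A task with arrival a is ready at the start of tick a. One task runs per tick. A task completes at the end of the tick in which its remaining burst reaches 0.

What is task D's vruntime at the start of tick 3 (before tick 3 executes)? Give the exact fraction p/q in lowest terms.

t=0: vr[B=0 D=0] → run B
t=1: vr[B=512/793 D=0] → run D
t=2: vr[B=512/793 D=1] → run B
t=3: vr[D=1] → run D
t=4: vr[D=2] → run D
t=5: vr[D=3] → run D
t=6: vr[D=4] → run D

vruntime(D, start of tick 3) = 1/1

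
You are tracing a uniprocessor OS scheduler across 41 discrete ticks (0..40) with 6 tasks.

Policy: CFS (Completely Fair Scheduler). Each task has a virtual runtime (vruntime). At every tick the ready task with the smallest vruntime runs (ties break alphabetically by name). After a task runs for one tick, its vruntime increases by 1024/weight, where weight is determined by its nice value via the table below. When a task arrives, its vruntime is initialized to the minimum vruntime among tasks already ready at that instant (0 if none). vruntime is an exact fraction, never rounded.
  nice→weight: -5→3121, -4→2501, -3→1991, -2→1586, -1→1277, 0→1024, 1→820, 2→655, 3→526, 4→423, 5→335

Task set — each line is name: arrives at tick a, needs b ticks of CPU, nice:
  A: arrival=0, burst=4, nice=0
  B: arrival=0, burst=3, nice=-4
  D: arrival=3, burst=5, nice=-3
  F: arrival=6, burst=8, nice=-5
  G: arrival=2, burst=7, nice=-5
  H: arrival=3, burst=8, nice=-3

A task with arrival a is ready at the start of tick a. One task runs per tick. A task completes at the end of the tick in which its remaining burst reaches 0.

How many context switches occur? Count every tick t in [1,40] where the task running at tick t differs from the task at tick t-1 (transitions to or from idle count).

t=0: vr[A=0 B=0] → run A
t=1: vr[A=1 B=0] → run B
t=2: vr[A=1 B=1024/2501 G=1024/2501] → run B
t=3: vr[A=1 B=2048/2501 D=1024/2501 G=1024/2501 H=1024/2501] → run D
t=4: vr[A=1 B=2048/2501 D=4599808/4979491 G=1024/2501 H=1024/2501] → run G
t=5: vr[A=1 B=2048/2501 D=4599808/4979491 G=5756928/7805621 H=1024/2501] → run H
t=6: vr[A=1 B=2048/2501 D=4599808/4979491 F=5756928/7805621 G=5756928/7805621 H=4599808/4979491] → run F
t=7: vr[A=1 B=2048/2501 D=4599808/4979491 F=8317952/7805621 G=5756928/7805621 H=4599808/4979491] → run G
t=8: vr[A=1 B=2048/2501 D=4599808/4979491 F=8317952/7805621 G=8317952/7805621 H=4599808/4979491] → run B
t=9: vr[A=1 D=4599808/4979491 F=8317952/7805621 G=8317952/7805621 H=4599808/4979491] → run D
t=10: vr[A=1 D=7160832/4979491 F=8317952/7805621 G=8317952/7805621 H=4599808/4979491] → run H
t=11: vr[A=1 D=7160832/4979491 F=8317952/7805621 G=8317952/7805621 H=7160832/4979491] → run A
t=12: vr[A=2 D=7160832/4979491 F=8317952/7805621 G=8317952/7805621 H=7160832/4979491] → run F
t=13: vr[A=2 D=7160832/4979491 F=10878976/7805621 G=8317952/7805621 H=7160832/4979491] → run G
t=14: vr[A=2 D=7160832/4979491 F=10878976/7805621 G=10878976/7805621 H=7160832/4979491] → run F
t=15: vr[A=2 D=7160832/4979491 F=13440000/7805621 G=10878976/7805621 H=7160832/4979491] → run G
t=16: vr[A=2 D=7160832/4979491 F=13440000/7805621 G=13440000/7805621 H=7160832/4979491] → run D
t=17: vr[A=2 D=9721856/4979491 F=13440000/7805621 G=13440000/7805621 H=7160832/4979491] → run H
t=18: vr[A=2 D=9721856/4979491 F=13440000/7805621 G=13440000/7805621 H=9721856/4979491] → run F
t=19: vr[A=2 D=9721856/4979491 F=16001024/7805621 G=13440000/7805621 H=9721856/4979491] → run G
t=20: vr[A=2 D=9721856/4979491 F=16001024/7805621 G=16001024/7805621 H=9721856/4979491] → run D
t=21: vr[A=2 D=12282880/4979491 F=16001024/7805621 G=16001024/7805621 H=9721856/4979491] → run H
t=22: vr[A=2 D=12282880/4979491 F=16001024/7805621 G=16001024/7805621 H=12282880/4979491] → run A
t=23: vr[A=3 D=12282880/4979491 F=16001024/7805621 G=16001024/7805621 H=12282880/4979491] → run F
t=24: vr[A=3 D=12282880/4979491 F=18562048/7805621 G=16001024/7805621 H=12282880/4979491] → run G
t=25: vr[A=3 D=12282880/4979491 F=18562048/7805621 G=18562048/7805621 H=12282880/4979491] → run F
t=26: vr[A=3 D=12282880/4979491 F=21123072/7805621 G=18562048/7805621 H=12282880/4979491] → run G
t=27: vr[A=3 D=12282880/4979491 F=21123072/7805621 H=12282880/4979491] → run D
t=28: vr[A=3 F=21123072/7805621 H=12282880/4979491] → run H
t=29: vr[A=3 F=21123072/7805621 H=14843904/4979491] → run F
t=30: vr[A=3 F=23684096/7805621 H=14843904/4979491] → run H
t=31: vr[A=3 F=23684096/7805621 H=17404928/4979491] → run A
t=32: vr[F=23684096/7805621 H=17404928/4979491] → run F
t=33: vr[H=17404928/4979491] → run H
t=34: vr[H=19965952/4979491] → run H
t=35: (idle)
t=36: (idle)
t=37: (idle)
t=38: (idle)
t=39: (idle)
t=40: (idle)

context switches = 33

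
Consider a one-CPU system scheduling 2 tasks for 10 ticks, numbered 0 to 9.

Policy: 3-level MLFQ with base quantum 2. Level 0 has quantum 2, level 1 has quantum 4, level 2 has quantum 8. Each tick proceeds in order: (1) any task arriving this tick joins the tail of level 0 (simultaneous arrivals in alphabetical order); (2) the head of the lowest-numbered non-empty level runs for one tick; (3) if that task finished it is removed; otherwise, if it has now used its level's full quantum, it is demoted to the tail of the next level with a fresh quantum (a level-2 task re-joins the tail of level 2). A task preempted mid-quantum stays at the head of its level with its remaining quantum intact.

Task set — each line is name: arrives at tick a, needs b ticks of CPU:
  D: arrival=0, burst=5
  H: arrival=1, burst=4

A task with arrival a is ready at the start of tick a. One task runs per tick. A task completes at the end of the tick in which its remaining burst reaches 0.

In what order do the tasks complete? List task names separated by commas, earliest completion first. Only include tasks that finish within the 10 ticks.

completion order = D, H

t=0: L0/L1/L2 = D/-/- → run D
t=1: L0/L1/L2 = DH/-/- → run D
t=2: L0/L1/L2 = H/D/- → run H
t=3: L0/L1/L2 = H/D/- → run H
t=4: L0/L1/L2 = -/DH/- → run D
t=5: L0/L1/L2 = -/DH/- → run D
t=6: L0/L1/L2 = -/DH/- → run D
t=7: L0/L1/L2 = -/H/- → run H
t=8: L0/L1/L2 = -/H/- → run H
t=9: (idle)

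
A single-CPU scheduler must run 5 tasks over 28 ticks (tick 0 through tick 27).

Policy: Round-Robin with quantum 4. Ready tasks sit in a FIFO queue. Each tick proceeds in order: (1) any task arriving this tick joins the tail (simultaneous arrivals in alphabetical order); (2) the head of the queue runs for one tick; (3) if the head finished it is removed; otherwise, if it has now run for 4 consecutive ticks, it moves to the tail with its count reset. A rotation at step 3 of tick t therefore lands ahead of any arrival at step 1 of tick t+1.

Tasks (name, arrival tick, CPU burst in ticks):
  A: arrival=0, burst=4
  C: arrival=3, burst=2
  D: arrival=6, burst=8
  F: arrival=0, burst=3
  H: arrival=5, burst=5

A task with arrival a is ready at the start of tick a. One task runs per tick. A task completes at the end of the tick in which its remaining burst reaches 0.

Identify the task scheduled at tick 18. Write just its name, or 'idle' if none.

t=0: queue=[A,F] q_used=0 → run A
t=1: queue=[A,F] q_used=1 → run A
t=2: queue=[A,F] q_used=2 → run A
t=3: queue=[A,F,C] q_used=3 → run A
t=4: queue=[F,C] q_used=0 → run F
t=5: queue=[F,C,H] q_used=1 → run F
t=6: queue=[F,C,H,D] q_used=2 → run F
t=7: queue=[C,H,D] q_used=0 → run C
t=8: queue=[C,H,D] q_used=1 → run C
t=9: queue=[H,D] q_used=0 → run H
t=10: queue=[H,D] q_used=1 → run H
t=11: queue=[H,D] q_used=2 → run H
t=12: queue=[H,D] q_used=3 → run H
t=13: queue=[D,H] q_used=0 → run D
t=14: queue=[D,H] q_used=1 → run D
t=15: queue=[D,H] q_used=2 → run D
t=16: queue=[D,H] q_used=3 → run D
t=17: queue=[H,D] q_used=0 → run H
t=18: queue=[D] q_used=0 → run D
t=19: queue=[D] q_used=1 → run D
t=20: queue=[D] q_used=2 → run D
t=21: queue=[D] q_used=3 → run D
t=22: (idle)
t=23: (idle)
t=24: (idle)
t=25: (idle)
t=26: (idle)
t=27: (idle)

running at tick 18 = D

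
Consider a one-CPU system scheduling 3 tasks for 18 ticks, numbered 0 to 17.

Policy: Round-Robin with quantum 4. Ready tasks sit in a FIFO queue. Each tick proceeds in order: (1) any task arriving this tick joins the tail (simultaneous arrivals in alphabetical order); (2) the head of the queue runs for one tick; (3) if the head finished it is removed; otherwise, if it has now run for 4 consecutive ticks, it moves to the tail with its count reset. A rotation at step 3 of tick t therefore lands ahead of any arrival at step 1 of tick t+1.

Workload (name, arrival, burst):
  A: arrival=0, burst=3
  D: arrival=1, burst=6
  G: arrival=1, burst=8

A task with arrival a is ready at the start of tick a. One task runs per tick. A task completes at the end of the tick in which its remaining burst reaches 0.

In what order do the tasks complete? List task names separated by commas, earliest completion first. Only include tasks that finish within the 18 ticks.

completion order = A, D, G

t=0: queue=[A] q_used=0 → run A
t=1: queue=[A,D,G] q_used=1 → run A
t=2: queue=[A,D,G] q_used=2 → run A
t=3: queue=[D,G] q_used=0 → run D
t=4: queue=[D,G] q_used=1 → run D
t=5: queue=[D,G] q_used=2 → run D
t=6: queue=[D,G] q_used=3 → run D
t=7: queue=[G,D] q_used=0 → run G
t=8: queue=[G,D] q_used=1 → run G
t=9: queue=[G,D] q_used=2 → run G
t=10: queue=[G,D] q_used=3 → run G
t=11: queue=[D,G] q_used=0 → run D
t=12: queue=[D,G] q_used=1 → run D
t=13: queue=[G] q_used=0 → run G
t=14: queue=[G] q_used=1 → run G
t=15: queue=[G] q_used=2 → run G
t=16: queue=[G] q_used=3 → run G
t=17: (idle)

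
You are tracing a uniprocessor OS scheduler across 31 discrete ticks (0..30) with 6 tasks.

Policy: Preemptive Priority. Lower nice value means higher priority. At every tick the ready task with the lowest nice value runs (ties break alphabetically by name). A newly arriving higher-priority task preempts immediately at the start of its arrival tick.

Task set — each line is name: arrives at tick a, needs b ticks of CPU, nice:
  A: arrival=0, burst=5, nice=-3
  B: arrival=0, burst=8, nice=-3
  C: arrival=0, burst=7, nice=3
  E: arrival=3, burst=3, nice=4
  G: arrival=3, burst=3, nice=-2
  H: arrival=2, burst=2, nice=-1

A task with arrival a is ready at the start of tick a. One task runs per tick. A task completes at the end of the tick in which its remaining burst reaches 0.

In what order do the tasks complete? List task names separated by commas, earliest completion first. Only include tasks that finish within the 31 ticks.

completion order = A, B, G, H, C, E

t=0: ready={A,B,C} → run A
t=1: ready={A,B,C} → run A
t=2: ready={A,B,C,H} → run A
t=3: ready={A,B,C,E,G,H} → run A
t=4: ready={A,B,C,E,G,H} → run A
t=5: ready={B,C,E,G,H} → run B
t=6: ready={B,C,E,G,H} → run B
t=7: ready={B,C,E,G,H} → run B
t=8: ready={B,C,E,G,H} → run B
t=9: ready={B,C,E,G,H} → run B
t=10: ready={B,C,E,G,H} → run B
t=11: ready={B,C,E,G,H} → run B
t=12: ready={B,C,E,G,H} → run B
t=13: ready={C,E,G,H} → run G
t=14: ready={C,E,G,H} → run G
t=15: ready={C,E,G,H} → run G
t=16: ready={C,E,H} → run H
t=17: ready={C,E,H} → run H
t=18: ready={C,E} → run C
t=19: ready={C,E} → run C
t=20: ready={C,E} → run C
t=21: ready={C,E} → run C
t=22: ready={C,E} → run C
t=23: ready={C,E} → run C
t=24: ready={C,E} → run C
t=25: ready={E} → run E
t=26: ready={E} → run E
t=27: ready={E} → run E
t=28: (idle)
t=29: (idle)
t=30: (idle)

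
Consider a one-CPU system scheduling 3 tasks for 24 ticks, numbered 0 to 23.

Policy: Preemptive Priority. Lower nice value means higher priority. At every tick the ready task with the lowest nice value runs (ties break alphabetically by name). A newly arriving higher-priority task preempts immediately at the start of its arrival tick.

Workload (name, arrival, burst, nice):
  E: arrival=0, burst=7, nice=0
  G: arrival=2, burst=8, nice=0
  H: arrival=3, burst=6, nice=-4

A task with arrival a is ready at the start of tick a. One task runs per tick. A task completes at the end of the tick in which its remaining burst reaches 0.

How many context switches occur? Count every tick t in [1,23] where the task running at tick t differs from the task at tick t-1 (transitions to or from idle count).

context switches = 4

t=0: ready={E} → run E
t=1: ready={E} → run E
t=2: ready={E,G} → run E
t=3: ready={E,G,H} → run H
t=4: ready={E,G,H} → run H
t=5: ready={E,G,H} → run H
t=6: ready={E,G,H} → run H
t=7: ready={E,G,H} → run H
t=8: ready={E,G,H} → run H
t=9: ready={E,G} → run E
t=10: ready={E,G} → run E
t=11: ready={E,G} → run E
t=12: ready={E,G} → run E
t=13: ready={G} → run G
t=14: ready={G} → run G
t=15: ready={G} → run G
t=16: ready={G} → run G
t=17: ready={G} → run G
t=18: ready={G} → run G
t=19: ready={G} → run G
t=20: ready={G} → run G
t=21: (idle)
t=22: (idle)
t=23: (idle)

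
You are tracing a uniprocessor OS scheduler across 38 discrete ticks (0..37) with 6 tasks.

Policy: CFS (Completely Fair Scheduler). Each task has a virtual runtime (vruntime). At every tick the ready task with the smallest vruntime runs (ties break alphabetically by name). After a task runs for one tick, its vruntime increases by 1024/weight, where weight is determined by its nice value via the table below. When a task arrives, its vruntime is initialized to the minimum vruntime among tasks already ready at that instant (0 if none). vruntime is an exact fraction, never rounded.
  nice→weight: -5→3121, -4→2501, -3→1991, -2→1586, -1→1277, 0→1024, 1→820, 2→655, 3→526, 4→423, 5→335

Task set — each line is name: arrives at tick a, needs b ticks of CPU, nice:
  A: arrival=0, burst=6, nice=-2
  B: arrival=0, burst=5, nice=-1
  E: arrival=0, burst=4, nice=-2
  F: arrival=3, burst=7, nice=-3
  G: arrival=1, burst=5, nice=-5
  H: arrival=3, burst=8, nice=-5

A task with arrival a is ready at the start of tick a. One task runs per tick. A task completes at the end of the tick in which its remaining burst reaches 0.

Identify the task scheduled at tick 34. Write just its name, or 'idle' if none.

t=0: vr[A=0 B=0 E=0] → run A
t=1: vr[A=512/793 B=0 E=0 G=0] → run B
t=2: vr[A=512/793 B=1024/1277 E=0 G=0] → run E
t=3: vr[A=512/793 B=1024/1277 E=512/793 F=0 G=0 H=0] → run F
t=4: vr[A=512/793 B=1024/1277 E=512/793 F=1024/1991 G=0 H=0] → run G
t=5: vr[A=512/793 B=1024/1277 E=512/793 F=1024/1991 G=1024/3121 H=0] → run H
t=6: vr[A=512/793 B=1024/1277 E=512/793 F=1024/1991 G=1024/3121 H=1024/3121] → run G
t=7: vr[A=512/793 B=1024/1277 E=512/793 F=1024/1991 G=2048/3121 H=1024/3121] → run H
t=8: vr[A=512/793 B=1024/1277 E=512/793 F=1024/1991 G=2048/3121 H=2048/3121] → run F
t=9: vr[A=512/793 B=1024/1277 E=512/793 F=2048/1991 G=2048/3121 H=2048/3121] → run A
t=10: vr[A=1024/793 B=1024/1277 E=512/793 F=2048/1991 G=2048/3121 H=2048/3121] → run E
t=11: vr[A=1024/793 B=1024/1277 E=1024/793 F=2048/1991 G=2048/3121 H=2048/3121] → run G
t=12: vr[A=1024/793 B=1024/1277 E=1024/793 F=2048/1991 G=3072/3121 H=2048/3121] → run H
t=13: vr[A=1024/793 B=1024/1277 E=1024/793 F=2048/1991 G=3072/3121 H=3072/3121] → run B
t=14: vr[A=1024/793 B=2048/1277 E=1024/793 F=2048/1991 G=3072/3121 H=3072/3121] → run G
t=15: vr[A=1024/793 B=2048/1277 E=1024/793 F=2048/1991 G=4096/3121 H=3072/3121] → run H
t=16: vr[A=1024/793 B=2048/1277 E=1024/793 F=2048/1991 G=4096/3121 H=4096/3121] → run F
t=17: vr[A=1024/793 B=2048/1277 E=1024/793 F=3072/1991 G=4096/3121 H=4096/3121] → run A
t=18: vr[A=1536/793 B=2048/1277 E=1024/793 F=3072/1991 G=4096/3121 H=4096/3121] → run E
t=19: vr[A=1536/793 B=2048/1277 E=1536/793 F=3072/1991 G=4096/3121 H=4096/3121] → run G
t=20: vr[A=1536/793 B=2048/1277 E=1536/793 F=3072/1991 H=4096/3121] → run H
t=21: vr[A=1536/793 B=2048/1277 E=1536/793 F=3072/1991 H=5120/3121] → run F
t=22: vr[A=1536/793 B=2048/1277 E=1536/793 F=4096/1991 H=5120/3121] → run B
t=23: vr[A=1536/793 B=3072/1277 E=1536/793 F=4096/1991 H=5120/3121] → run H
t=24: vr[A=1536/793 B=3072/1277 E=1536/793 F=4096/1991 H=6144/3121] → run A
t=25: vr[A=2048/793 B=3072/1277 E=1536/793 F=4096/1991 H=6144/3121] → run E
t=26: vr[A=2048/793 B=3072/1277 F=4096/1991 H=6144/3121] → run H
t=27: vr[A=2048/793 B=3072/1277 F=4096/1991 H=7168/3121] → run F
t=28: vr[A=2048/793 B=3072/1277 F=5120/1991 H=7168/3121] → run H
t=29: vr[A=2048/793 B=3072/1277 F=5120/1991] → run B
t=30: vr[A=2048/793 B=4096/1277 F=5120/1991] → run F
t=31: vr[A=2048/793 B=4096/1277 F=6144/1991] → run A
t=32: vr[A=2560/793 B=4096/1277 F=6144/1991] → run F
t=33: vr[A=2560/793 B=4096/1277] → run B
t=34: vr[A=2560/793] → run A
t=35: (idle)
t=36: (idle)
t=37: (idle)

running at tick 34 = A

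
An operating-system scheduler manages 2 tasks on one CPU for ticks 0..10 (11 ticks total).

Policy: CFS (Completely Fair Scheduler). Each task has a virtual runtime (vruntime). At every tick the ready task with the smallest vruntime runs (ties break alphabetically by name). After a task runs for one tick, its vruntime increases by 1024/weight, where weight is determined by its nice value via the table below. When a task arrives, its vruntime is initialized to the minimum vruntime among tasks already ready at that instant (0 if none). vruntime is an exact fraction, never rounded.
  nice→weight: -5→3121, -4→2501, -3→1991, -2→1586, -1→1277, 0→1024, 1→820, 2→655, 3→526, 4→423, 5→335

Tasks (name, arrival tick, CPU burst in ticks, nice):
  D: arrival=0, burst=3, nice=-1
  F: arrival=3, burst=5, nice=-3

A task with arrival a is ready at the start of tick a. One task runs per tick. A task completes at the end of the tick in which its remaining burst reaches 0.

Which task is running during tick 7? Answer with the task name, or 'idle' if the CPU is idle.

running at tick 7 = F

t=0: vr[D=0] → run D
t=1: vr[D=1024/1277] → run D
t=2: vr[D=2048/1277] → run D
t=3: vr[F=0] → run F
t=4: vr[F=1024/1991] → run F
t=5: vr[F=2048/1991] → run F
t=6: vr[F=3072/1991] → run F
t=7: vr[F=4096/1991] → run F
t=8: (idle)
t=9: (idle)
t=10: (idle)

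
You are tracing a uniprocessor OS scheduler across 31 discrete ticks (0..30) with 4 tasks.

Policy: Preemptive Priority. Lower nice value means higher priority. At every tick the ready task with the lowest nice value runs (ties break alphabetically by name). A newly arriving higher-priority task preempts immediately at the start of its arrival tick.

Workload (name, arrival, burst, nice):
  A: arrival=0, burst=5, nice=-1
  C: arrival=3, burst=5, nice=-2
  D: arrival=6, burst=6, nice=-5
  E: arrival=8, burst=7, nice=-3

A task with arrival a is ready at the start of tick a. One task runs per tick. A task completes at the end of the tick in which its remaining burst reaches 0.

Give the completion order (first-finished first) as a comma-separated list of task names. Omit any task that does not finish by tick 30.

completion order = D, E, C, A

t=0: ready={A} → run A
t=1: ready={A} → run A
t=2: ready={A} → run A
t=3: ready={A,C} → run C
t=4: ready={A,C} → run C
t=5: ready={A,C} → run C
t=6: ready={A,C,D} → run D
t=7: ready={A,C,D} → run D
t=8: ready={A,C,D,E} → run D
t=9: ready={A,C,D,E} → run D
t=10: ready={A,C,D,E} → run D
t=11: ready={A,C,D,E} → run D
t=12: ready={A,C,E} → run E
t=13: ready={A,C,E} → run E
t=14: ready={A,C,E} → run E
t=15: ready={A,C,E} → run E
t=16: ready={A,C,E} → run E
t=17: ready={A,C,E} → run E
t=18: ready={A,C,E} → run E
t=19: ready={A,C} → run C
t=20: ready={A,C} → run C
t=21: ready={A} → run A
t=22: ready={A} → run A
t=23: (idle)
t=24: (idle)
t=25: (idle)
t=26: (idle)
t=27: (idle)
t=28: (idle)
t=29: (idle)
t=30: (idle)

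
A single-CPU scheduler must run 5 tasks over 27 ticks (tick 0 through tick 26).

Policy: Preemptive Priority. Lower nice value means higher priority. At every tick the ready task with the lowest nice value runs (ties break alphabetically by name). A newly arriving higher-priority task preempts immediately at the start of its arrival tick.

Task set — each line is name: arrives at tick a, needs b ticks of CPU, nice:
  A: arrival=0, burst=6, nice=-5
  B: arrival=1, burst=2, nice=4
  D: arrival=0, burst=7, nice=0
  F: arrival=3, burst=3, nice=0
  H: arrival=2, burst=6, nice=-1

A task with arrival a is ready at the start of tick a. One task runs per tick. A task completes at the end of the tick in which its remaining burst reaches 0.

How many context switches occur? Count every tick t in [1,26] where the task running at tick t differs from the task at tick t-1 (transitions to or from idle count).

t=0: ready={A,D} → run A
t=1: ready={A,B,D} → run A
t=2: ready={A,B,D,H} → run A
t=3: ready={A,B,D,F,H} → run A
t=4: ready={A,B,D,F,H} → run A
t=5: ready={A,B,D,F,H} → run A
t=6: ready={B,D,F,H} → run H
t=7: ready={B,D,F,H} → run H
t=8: ready={B,D,F,H} → run H
t=9: ready={B,D,F,H} → run H
t=10: ready={B,D,F,H} → run H
t=11: ready={B,D,F,H} → run H
t=12: ready={B,D,F} → run D
t=13: ready={B,D,F} → run D
t=14: ready={B,D,F} → run D
t=15: ready={B,D,F} → run D
t=16: ready={B,D,F} → run D
t=17: ready={B,D,F} → run D
t=18: ready={B,D,F} → run D
t=19: ready={B,F} → run F
t=20: ready={B,F} → run F
t=21: ready={B,F} → run F
t=22: ready={B} → run B
t=23: ready={B} → run B
t=24: (idle)
t=25: (idle)
t=26: (idle)

context switches = 5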